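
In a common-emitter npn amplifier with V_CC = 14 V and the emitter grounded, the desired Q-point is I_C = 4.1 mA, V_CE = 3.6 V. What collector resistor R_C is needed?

R_C ≈ 2.5 kΩ

Collector loop: V_CC = I_C·R_C + V_CE.
R_C = (V_CC − V_CE)/I_C = (14 − 3.6)/4.1 = 2.54 kΩ.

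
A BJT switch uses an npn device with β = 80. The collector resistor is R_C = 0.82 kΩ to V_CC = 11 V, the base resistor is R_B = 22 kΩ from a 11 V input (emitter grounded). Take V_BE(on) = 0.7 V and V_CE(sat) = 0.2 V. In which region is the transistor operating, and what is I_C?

saturation; I_C ≈ 13 mA

Assume active: I_B = (11 − 0.7)/22 = 0.468 mA, giving I_C = β·I_B = 37.5 mA.
But then V_CE = 11 − 37.5×0.82 = -19.7 V < V_CE(sat) = 0.2 V — impossible in the active region.
So the transistor is saturated. With V_CE = 0.2 V, I_C = (V_CC − 0.2)/R_C = 10.8/0.82 = 13.2 mA.
Check: β·I_B = 37.5 mA > I_C = 13.2 mA, confirming saturation.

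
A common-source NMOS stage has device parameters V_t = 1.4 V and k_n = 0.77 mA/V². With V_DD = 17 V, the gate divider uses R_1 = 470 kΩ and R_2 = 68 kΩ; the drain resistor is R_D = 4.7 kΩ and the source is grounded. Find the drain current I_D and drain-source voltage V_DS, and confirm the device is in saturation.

V_G = V_DD·R_2/(R_1+R_2) = 17×68/538 = 2.15 V. With the source grounded, V_GS = V_G = 2.15 V.
Assume saturation: I_D = (k_n/2)(V_GS − V_t)² = (0.77/2)×(2.15 − 1.4)² = 0.385×0.749² = 0.216 mA.
V_DS = V_DD − I_D·R_D = 17 − 0.216×4.7 = 16 V.
Saturation requires V_DS ≥ V_GS − V_t = 0.749 V; 16 ≥ 0.749 ✓.

I_D ≈ 0.22 mA, V_DS ≈ 16 V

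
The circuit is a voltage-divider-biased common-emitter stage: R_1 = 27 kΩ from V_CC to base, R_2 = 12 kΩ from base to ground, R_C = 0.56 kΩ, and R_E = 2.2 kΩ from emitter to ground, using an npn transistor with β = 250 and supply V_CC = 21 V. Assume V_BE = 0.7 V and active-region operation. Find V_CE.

Thevenize the base divider: V_Th = V_CC·R_2/(R_1+R_2) = 21×12/39 = 6.46 V, R_Th = R_1‖R_2 = 8.31 kΩ.
Base-emitter loop: V_Th = I_B·R_Th + V_BE + (β+1)I_B·R_E, so I_B = (6.46 − 0.7) / (8.31 + 251×2.2) = 0.0103 mA.
I_C = β·I_B = 250×0.0103 = 2.57 mA, and I_E = (β+1)I_B = 2.58 mA.
V_CE = V_CC − I_C·R_C − I_E·R_E = 21 − 2.57×0.56 − 2.58×2.2 = 13.9 V.
V_CE = 13.9 V > 0.2 V confirms active-region operation.

V_CE ≈ 14 V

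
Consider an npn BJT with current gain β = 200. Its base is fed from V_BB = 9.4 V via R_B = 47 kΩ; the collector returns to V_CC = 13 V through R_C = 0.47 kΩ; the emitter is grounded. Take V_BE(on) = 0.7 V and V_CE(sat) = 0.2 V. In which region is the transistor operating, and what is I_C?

Assume active: I_B = (9.4 − 0.7)/47 = 0.185 mA, giving I_C = β·I_B = 37 mA.
But then V_CE = 13 − 37×0.47 = -4.4 V < V_CE(sat) = 0.2 V — impossible in the active region.
So the transistor is saturated. With V_CE = 0.2 V, I_C = (V_CC − 0.2)/R_C = 12.8/0.47 = 27.2 mA.
Check: β·I_B = 37 mA > I_C = 27.2 mA, confirming saturation.

saturation; I_C ≈ 27 mA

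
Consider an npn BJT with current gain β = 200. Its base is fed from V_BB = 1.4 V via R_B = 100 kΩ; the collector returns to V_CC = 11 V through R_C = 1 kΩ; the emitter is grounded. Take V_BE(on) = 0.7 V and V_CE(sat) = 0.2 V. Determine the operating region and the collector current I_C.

active; I_C ≈ 1.4 mA

Assume active. Base-emitter loop: I_B = (V_BB − V_BE)/R_B = (1.4 − 0.7)/100 = 0.007 mA.
I_C = β·I_B = 200×0.007 = 1.4 mA.
V_CE = V_CC − I_C·R_C = 11 − 1.4×1 = 9.6 V > V_CE(sat), so the active-region assumption holds.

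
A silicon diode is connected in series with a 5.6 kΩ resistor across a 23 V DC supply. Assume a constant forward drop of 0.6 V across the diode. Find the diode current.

I ≈ 4 mA

KVL around the loop: 23 = V_D + I·R = 0.6 + I × 5.6 kΩ.
So I = (23 − 0.6) / 5.6 kΩ = 22.4 / 5.6 = 4 mA.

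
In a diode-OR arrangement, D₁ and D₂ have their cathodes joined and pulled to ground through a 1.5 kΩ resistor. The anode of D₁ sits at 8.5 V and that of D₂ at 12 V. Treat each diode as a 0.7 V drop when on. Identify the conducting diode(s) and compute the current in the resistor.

Assume both conduct. Then node N would need to be at both 8.5−0.7 = 7.8 V and 12−0.7 = 11.3 V, which is impossible.
Assume only D₂ conducts: V_N = 12 − 0.7 = 11.3 V, so I_R = 11.3/1.5 = 7.53 mA.
Check D₁: its anode-to-cathode voltage is 8.5 − 11.3 = -2.8 V < 0.7 V, so it is off. The assumption is consistent.

Only D₂ conducts; I_R ≈ 7.5 mA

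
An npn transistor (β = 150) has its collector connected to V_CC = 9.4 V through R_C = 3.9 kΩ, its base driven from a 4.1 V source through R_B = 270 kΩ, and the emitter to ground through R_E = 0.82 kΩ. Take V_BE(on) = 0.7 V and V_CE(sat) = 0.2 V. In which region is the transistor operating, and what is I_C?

active; I_C ≈ 1.3 mA

Assume active. Base-emitter loop: I_B = (V_BB − V_BE)/(R_B + (β+1)R_E) = (4.1 − 0.7)/(270 + 151×0.82) = 0.00863 mA.
I_C = β·I_B = 150×0.00863 = 1.3 mA.
V_CE = V_CC − I_C·R_C − I_E·R_E = 9.4 − 1.3×3.9 − 1.3×0.82 = 3.28 V > V_CE(sat), so the active-region assumption holds.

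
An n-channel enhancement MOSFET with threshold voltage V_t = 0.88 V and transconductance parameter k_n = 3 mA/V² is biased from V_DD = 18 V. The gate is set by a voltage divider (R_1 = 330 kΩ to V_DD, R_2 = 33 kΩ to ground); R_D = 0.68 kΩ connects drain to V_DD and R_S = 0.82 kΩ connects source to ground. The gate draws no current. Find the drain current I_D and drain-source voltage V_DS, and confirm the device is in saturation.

V_G = V_DD·R_2/(R_1+R_2) = 18×33/363 = 1.64 V.
Assume saturation: I_D = (k_n/2)(V_GS − V_t)² with V_GS = V_G − I_D·R_S = 1.64 − 0.82·I_D.
Substituting gives 1.01·I_D² − 2.86·I_D + 0.858 = 0, with roots I_D = 0.341 or 2.5 mA.
The root I_D = 2.5 mA gives V_GS = -0.41 V ≤ V_t, so take I_D = 0.341 mA.
Then V_GS = 1.36 V and V_DS = V_DD − I_D(R_D+R_S) = 18 − 0.341×1.5 = 17.5 V.
Saturation requires V_DS ≥ V_GS − V_t = 0.477 V; 17.5 ≥ 0.477 ✓.

I_D ≈ 0.34 mA, V_DS ≈ 17 V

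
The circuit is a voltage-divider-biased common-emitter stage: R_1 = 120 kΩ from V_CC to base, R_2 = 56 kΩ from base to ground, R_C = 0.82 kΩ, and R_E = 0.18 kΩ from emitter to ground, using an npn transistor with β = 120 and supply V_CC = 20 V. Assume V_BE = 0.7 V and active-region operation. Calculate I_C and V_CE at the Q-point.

Thevenize the base divider: V_Th = V_CC·R_2/(R_1+R_2) = 20×56/176 = 6.36 V, R_Th = R_1‖R_2 = 38.2 kΩ.
Base-emitter loop: V_Th = I_B·R_Th + V_BE + (β+1)I_B·R_E, so I_B = (6.36 − 0.7) / (38.2 + 121×0.18) = 0.0945 mA.
I_C = β·I_B = 120×0.0945 = 11.3 mA, and I_E = (β+1)I_B = 11.4 mA.
V_CE = V_CC − I_C·R_C − I_E·R_E = 20 − 11.3×0.82 − 11.4×0.18 = 8.65 V.
V_CE = 8.65 V > 0.2 V confirms active-region operation.

I_C ≈ 11 mA, V_CE ≈ 8.6 V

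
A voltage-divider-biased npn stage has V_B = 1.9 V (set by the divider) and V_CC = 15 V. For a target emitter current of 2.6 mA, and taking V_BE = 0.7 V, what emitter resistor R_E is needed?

V_E = V_B − V_BE = 1.9 − 0.7 = 1.2 V.
R_E = V_E / I_E = 1.2 / 2.6 = 0.462 kΩ.

R_E ≈ 0.46 kΩ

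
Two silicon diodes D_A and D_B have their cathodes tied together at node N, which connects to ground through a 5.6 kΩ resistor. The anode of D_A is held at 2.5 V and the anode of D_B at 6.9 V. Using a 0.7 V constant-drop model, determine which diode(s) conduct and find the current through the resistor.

Only D_B conducts; I_R ≈ 1.1 mA

Assume both conduct. Then node N would need to be at both 2.5−0.7 = 1.8 V and 6.9−0.7 = 6.2 V, which is impossible.
Assume only D_B conducts: V_N = 6.9 − 0.7 = 6.2 V, so I_R = 6.2/5.6 = 1.11 mA.
Check D_A: its anode-to-cathode voltage is 2.5 − 6.2 = -3.7 V < 0.7 V, so it is off. The assumption is consistent.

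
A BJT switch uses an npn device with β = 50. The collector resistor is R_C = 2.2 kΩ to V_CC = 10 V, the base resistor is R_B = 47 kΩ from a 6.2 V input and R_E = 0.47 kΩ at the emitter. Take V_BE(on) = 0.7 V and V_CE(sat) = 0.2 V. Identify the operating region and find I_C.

saturation; I_C ≈ 3.7 mA

Assume active: I_B = (6.2 − 0.7)/(47 + 51×0.47) = 0.0775 mA, I_C = β·I_B = 3.87 mA.
Then V_CE = 10 − 3.87×2.2 − 3.95×0.47 = -0.382 V < 0.2 V — the active assumption fails.
Re-solve with V_CE = 0.2 V. KCL at the emitter: V_E/R_E = (V_BB−0.7−V_E)/R_B + (V_CC−0.2−V_E)/R_C, giving V_E = 1.76 V.
I_C = (V_CC − 0.2 − V_E)/R_C = (9.8 − 1.76)/2.2 = 3.66 mA.
Check: I_B = (5.5 − 1.76)/47 = 0.0797 mA, and β·I_B = 3.98 mA > I_C, confirming saturation.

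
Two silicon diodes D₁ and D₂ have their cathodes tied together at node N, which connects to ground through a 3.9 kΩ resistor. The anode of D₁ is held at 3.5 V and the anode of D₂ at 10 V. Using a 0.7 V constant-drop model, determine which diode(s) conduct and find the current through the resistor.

Only D₂ conducts; I_R ≈ 2.4 mA

Assume both conduct. Then node N would need to be at both 3.5−0.7 = 2.8 V and 10−0.7 = 9.3 V, which is impossible.
Assume only D₂ conducts: V_N = 10 − 0.7 = 9.3 V, so I_R = 9.3/3.9 = 2.38 mA.
Check D₁: its anode-to-cathode voltage is 3.5 − 9.3 = -5.8 V < 0.7 V, so it is off. The assumption is consistent.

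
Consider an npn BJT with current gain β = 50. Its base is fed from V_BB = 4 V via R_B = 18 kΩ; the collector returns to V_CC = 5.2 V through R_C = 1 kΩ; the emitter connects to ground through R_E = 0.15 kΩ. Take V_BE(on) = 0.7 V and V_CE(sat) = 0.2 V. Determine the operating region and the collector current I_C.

saturation; I_C ≈ 4.3 mA

Assume active: I_B = (4 − 0.7)/(18 + 51×0.15) = 0.129 mA, I_C = β·I_B = 6.43 mA.
Then V_CE = 5.2 − 6.43×1 − 6.56×0.15 = -2.22 V < 0.2 V — the active assumption fails.
Re-solve with V_CE = 0.2 V. KCL at the emitter: V_E/R_E = (V_BB−0.7−V_E)/R_B + (V_CC−0.2−V_E)/R_C, giving V_E = 0.671 V.
I_C = (V_CC − 0.2 − V_E)/R_C = (5 − 0.671)/1 = 4.33 mA.
Check: I_B = (3.3 − 0.671)/18 = 0.146 mA, and β·I_B = 7.3 mA > I_C, confirming saturation.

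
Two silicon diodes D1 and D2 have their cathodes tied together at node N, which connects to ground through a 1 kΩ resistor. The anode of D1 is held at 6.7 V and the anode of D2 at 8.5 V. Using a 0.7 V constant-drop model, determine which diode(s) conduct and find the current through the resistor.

Assume both conduct. Then node N would need to be at both 6.7−0.7 = 6 V and 8.5−0.7 = 7.8 V, which is impossible.
Assume only D2 conducts: V_N = 8.5 − 0.7 = 7.8 V, so I_R = 7.8/1 = 7.8 mA.
Check D1: its anode-to-cathode voltage is 6.7 − 7.8 = -1.1 V < 0.7 V, so it is off. The assumption is consistent.

Only D2 conducts; I_R ≈ 7.8 mA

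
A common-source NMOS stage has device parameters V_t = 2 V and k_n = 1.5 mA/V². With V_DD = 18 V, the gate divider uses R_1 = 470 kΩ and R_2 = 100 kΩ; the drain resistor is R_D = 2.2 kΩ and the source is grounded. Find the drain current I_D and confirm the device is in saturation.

V_G = V_DD·R_2/(R_1+R_2) = 18×100/570 = 3.16 V. With the source grounded, V_GS = V_G = 3.16 V.
Assume saturation: I_D = (k_n/2)(V_GS − V_t)² = (1.5/2)×(3.16 − 2)² = 0.75×1.16² = 1.01 mA.
V_DS = V_DD − I_D·R_D = 18 − 1.01×2.2 = 15.8 V.
Saturation requires V_DS ≥ V_GS − V_t = 1.16 V; 15.8 ≥ 1.16 ✓.

I_D ≈ 1 mA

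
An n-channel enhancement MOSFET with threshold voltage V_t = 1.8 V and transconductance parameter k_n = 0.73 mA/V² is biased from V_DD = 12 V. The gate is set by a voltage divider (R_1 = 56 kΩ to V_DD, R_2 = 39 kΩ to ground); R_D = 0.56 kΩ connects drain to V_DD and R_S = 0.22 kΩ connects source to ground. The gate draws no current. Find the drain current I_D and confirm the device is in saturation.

V_G = V_DD·R_2/(R_1+R_2) = 12×39/95 = 4.93 V.
Assume saturation: I_D = (k_n/2)(V_GS − V_t)² with V_GS = V_G − I_D·R_S = 4.93 − 0.22·I_D.
Substituting gives 0.0177·I_D² − 1.5·I_D + 3.57 = 0, with roots I_D = 2.45 or 82.6 mA.
The root I_D = 82.6 mA gives V_GS = -13.2 V ≤ V_t, so take I_D = 2.45 mA.
Then V_GS = 4.39 V and V_DS = V_DD − I_D(R_D+R_S) = 12 − 2.45×0.78 = 10.1 V.
Saturation requires V_DS ≥ V_GS − V_t = 2.59 V; 10.1 ≥ 2.59 ✓.

I_D ≈ 2.4 mA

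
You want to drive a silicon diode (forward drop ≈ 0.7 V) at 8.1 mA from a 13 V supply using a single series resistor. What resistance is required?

The resistor drops V_S − V_D = 13 − 0.7 = 12.3 V at 8.1 mA.
R = 12.3 V / 8.1 mA = 1.52 kΩ.

R ≈ 1.5 kΩ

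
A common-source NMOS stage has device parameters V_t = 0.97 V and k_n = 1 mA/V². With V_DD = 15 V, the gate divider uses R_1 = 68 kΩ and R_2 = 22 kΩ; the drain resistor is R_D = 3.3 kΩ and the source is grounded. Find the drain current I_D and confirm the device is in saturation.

V_G = V_DD·R_2/(R_1+R_2) = 15×22/90 = 3.67 V. With the source grounded, V_GS = V_G = 3.67 V.
Assume saturation: I_D = (k_n/2)(V_GS − V_t)² = (1/2)×(3.67 − 0.97)² = 0.5×2.7² = 3.64 mA.
V_DS = V_DD − I_D·R_D = 15 − 3.64×3.3 = 3 V.
Saturation requires V_DS ≥ V_GS − V_t = 2.7 V; 3 ≥ 2.7 ✓.

I_D ≈ 3.6 mA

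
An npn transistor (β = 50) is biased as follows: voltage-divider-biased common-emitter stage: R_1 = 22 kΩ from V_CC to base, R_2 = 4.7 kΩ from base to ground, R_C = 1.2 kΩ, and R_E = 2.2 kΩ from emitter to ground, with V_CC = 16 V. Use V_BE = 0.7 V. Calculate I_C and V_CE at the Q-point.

Thevenize the base divider: V_Th = V_CC·R_2/(R_1+R_2) = 16×4.7/26.7 = 2.82 V, R_Th = R_1‖R_2 = 3.87 kΩ.
Base-emitter loop: V_Th = I_B·R_Th + V_BE + (β+1)I_B·R_E, so I_B = (2.82 − 0.7) / (3.87 + 51×2.2) = 0.0182 mA.
I_C = β·I_B = 50×0.0182 = 0.912 mA, and I_E = (β+1)I_B = 0.93 mA.
V_CE = V_CC − I_C·R_C − I_E·R_E = 16 − 0.912×1.2 − 0.93×2.2 = 12.9 V.
V_CE = 12.9 V > 0.2 V confirms active-region operation.

I_C ≈ 0.91 mA, V_CE ≈ 13 V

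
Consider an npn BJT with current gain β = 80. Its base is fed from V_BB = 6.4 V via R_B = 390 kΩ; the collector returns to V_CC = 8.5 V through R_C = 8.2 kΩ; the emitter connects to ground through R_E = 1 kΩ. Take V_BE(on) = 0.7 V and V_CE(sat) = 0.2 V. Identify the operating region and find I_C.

Assume active: I_B = (6.4 − 0.7)/(390 + 81×1) = 0.0121 mA, I_C = β·I_B = 0.968 mA.
Then V_CE = 8.5 − 0.968×8.2 − 0.98×1 = -0.419 V < 0.2 V — the active assumption fails.
Re-solve with V_CE = 0.2 V. KCL at the emitter: V_E/R_E = (V_BB−0.7−V_E)/R_B + (V_CC−0.2−V_E)/R_C, giving V_E = 0.913 V.
I_C = (V_CC − 0.2 − V_E)/R_C = (8.3 − 0.913)/8.2 = 0.901 mA.
Check: I_B = (5.7 − 0.913)/390 = 0.0123 mA, and β·I_B = 0.982 mA > I_C, confirming saturation.

saturation; I_C ≈ 0.9 mA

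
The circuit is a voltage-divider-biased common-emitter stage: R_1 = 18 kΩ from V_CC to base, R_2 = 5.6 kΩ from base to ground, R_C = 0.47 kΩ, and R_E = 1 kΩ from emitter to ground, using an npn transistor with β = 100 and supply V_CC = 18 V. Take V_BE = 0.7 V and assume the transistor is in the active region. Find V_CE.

V_CE ≈ 13 V

Thevenize the base divider: V_Th = V_CC·R_2/(R_1+R_2) = 18×5.6/23.6 = 4.27 V, R_Th = R_1‖R_2 = 4.27 kΩ.
Base-emitter loop: V_Th = I_B·R_Th + V_BE + (β+1)I_B·R_E, so I_B = (4.27 − 0.7) / (4.27 + 101×1) = 0.0339 mA.
I_C = β·I_B = 100×0.0339 = 3.39 mA, and I_E = (β+1)I_B = 3.43 mA.
V_CE = V_CC − I_C·R_C − I_E·R_E = 18 − 3.39×0.47 − 3.43×1 = 13 V.
V_CE = 13 V > 0.2 V confirms active-region operation.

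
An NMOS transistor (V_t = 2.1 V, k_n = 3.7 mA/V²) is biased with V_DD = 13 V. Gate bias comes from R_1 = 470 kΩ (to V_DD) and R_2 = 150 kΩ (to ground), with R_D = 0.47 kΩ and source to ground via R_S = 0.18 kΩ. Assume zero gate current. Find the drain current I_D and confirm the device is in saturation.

V_G = V_DD·R_2/(R_1+R_2) = 13×150/620 = 3.15 V.
Assume saturation: I_D = (k_n/2)(V_GS − V_t)² with V_GS = V_G − I_D·R_S = 3.15 − 0.18·I_D.
Substituting gives 0.0599·I_D² − 1.7·I_D + 2.02 = 0, with roots I_D = 1.25 or 27 mA.
The root I_D = 27 mA gives V_GS = -1.72 V ≤ V_t, so take I_D = 1.25 mA.
Then V_GS = 2.92 V and V_DS = V_DD − I_D(R_D+R_S) = 13 − 1.25×0.65 = 12.2 V.
Saturation requires V_DS ≥ V_GS − V_t = 0.821 V; 12.2 ≥ 0.821 ✓.

I_D ≈ 1.2 mA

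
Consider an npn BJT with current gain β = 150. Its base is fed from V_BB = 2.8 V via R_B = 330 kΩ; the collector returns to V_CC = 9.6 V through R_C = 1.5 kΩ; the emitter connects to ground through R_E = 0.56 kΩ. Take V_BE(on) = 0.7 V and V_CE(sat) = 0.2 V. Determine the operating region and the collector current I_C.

active; I_C ≈ 0.76 mA

Assume active. Base-emitter loop: I_B = (V_BB − V_BE)/(R_B + (β+1)R_E) = (2.8 − 0.7)/(330 + 151×0.56) = 0.00507 mA.
I_C = β·I_B = 150×0.00507 = 0.76 mA.
V_CE = V_CC − I_C·R_C − I_E·R_E = 9.6 − 0.76×1.5 − 0.765×0.56 = 8.03 V > V_CE(sat), so the active-region assumption holds.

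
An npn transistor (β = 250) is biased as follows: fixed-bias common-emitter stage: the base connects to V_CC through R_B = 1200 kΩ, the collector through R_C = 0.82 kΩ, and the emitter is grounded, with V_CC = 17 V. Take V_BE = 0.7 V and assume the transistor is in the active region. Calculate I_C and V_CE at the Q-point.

I_C ≈ 3.4 mA, V_CE ≈ 14 V

Base loop: V_CC = I_B·R_B + V_BE, so I_B = (17 − 0.7)/1200 kΩ = 0.0136 mA.
In the active region I_C = β·I_B = 250 × 0.0136 = 3.4 mA.
Collector loop: V_CE = V_CC − I_C·R_C = 17 − 3.4×0.82 = 14.2 V.
Since V_CE = 14.2 V > V_CE(sat) ≈ 0.2 V, the transistor is in the active region as assumed.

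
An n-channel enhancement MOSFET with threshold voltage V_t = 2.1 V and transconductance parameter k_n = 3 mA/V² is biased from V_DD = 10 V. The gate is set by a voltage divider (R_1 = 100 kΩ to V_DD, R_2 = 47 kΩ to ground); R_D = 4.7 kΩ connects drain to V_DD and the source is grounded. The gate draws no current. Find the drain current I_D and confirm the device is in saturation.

V_G = V_DD·R_2/(R_1+R_2) = 10×47/147 = 3.2 V. With the source grounded, V_GS = V_G = 3.2 V.
Assume saturation: I_D = (k_n/2)(V_GS − V_t)² = (3/2)×(3.2 − 2.1)² = 1.5×1.1² = 1.81 mA.
V_DS = V_DD − I_D·R_D = 10 − 1.81×4.7 = 1.51 V.
Saturation requires V_DS ≥ V_GS − V_t = 1.1 V; 1.51 ≥ 1.1 ✓.

I_D ≈ 1.8 mA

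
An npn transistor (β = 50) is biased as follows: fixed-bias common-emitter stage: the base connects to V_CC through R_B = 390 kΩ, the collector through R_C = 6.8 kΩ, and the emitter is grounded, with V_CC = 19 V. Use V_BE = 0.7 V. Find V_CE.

Base loop: V_CC = I_B·R_B + V_BE, so I_B = (19 − 0.7)/390 kΩ = 0.0469 mA.
In the active region I_C = β·I_B = 50 × 0.0469 = 2.35 mA.
Collector loop: V_CE = V_CC − I_C·R_C = 19 − 2.35×6.8 = 3.05 V.
Since V_CE = 3.05 V > V_CE(sat) ≈ 0.2 V, the transistor is in the active region as assumed.

V_CE ≈ 3 V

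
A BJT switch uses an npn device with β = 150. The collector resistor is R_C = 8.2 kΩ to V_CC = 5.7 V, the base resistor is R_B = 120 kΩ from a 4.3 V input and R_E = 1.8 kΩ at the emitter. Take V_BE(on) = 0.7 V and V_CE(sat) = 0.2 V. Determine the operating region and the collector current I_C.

saturation; I_C ≈ 0.55 mA

Assume active: I_B = (4.3 − 0.7)/(120 + 151×1.8) = 0.00919 mA, I_C = β·I_B = 1.38 mA.
Then V_CE = 5.7 − 1.38×8.2 − 1.39×1.8 = -8.1 V < 0.2 V — the active assumption fails.
Re-solve with V_CE = 0.2 V. KCL at the emitter: V_E/R_E = (V_BB−0.7−V_E)/R_B + (V_CC−0.2−V_E)/R_C, giving V_E = 1.02 V.
I_C = (V_CC − 0.2 − V_E)/R_C = (5.5 − 1.02)/8.2 = 0.546 mA.
Check: I_B = (3.6 − 1.02)/120 = 0.0215 mA, and β·I_B = 3.22 mA > I_C, confirming saturation.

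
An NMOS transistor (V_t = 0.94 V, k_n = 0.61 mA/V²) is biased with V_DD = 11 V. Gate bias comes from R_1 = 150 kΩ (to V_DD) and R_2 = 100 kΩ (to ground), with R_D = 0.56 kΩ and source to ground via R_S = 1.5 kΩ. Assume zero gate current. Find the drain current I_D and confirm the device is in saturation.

I_D ≈ 1.1 mA

V_G = V_DD·R_2/(R_1+R_2) = 11×100/250 = 4.4 V.
Assume saturation: I_D = (k_n/2)(V_GS − V_t)² with V_GS = V_G − I_D·R_S = 4.4 − 1.5·I_D.
Substituting gives 0.686·I_D² − 4.17·I_D + 3.65 = 0, with roots I_D = 1.06 or 5.01 mA.
The root I_D = 5.01 mA gives V_GS = -3.11 V ≤ V_t, so take I_D = 1.06 mA.
Then V_GS = 2.81 V and V_DS = V_DD − I_D(R_D+R_S) = 11 − 1.06×2.06 = 8.81 V.
Saturation requires V_DS ≥ V_GS − V_t = 1.87 V; 8.81 ≥ 1.87 ✓.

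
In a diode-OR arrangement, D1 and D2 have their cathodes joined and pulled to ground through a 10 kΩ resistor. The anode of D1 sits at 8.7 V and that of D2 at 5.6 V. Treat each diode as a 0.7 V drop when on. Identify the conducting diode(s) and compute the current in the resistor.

Assume both conduct. Then node N would need to be at both 8.7−0.7 = 8 V and 5.6−0.7 = 4.9 V, which is impossible.
Assume only D1 conducts: V_N = 8.7 − 0.7 = 8 V, so I_R = 8/10 = 0.8 mA.
Check D2: its anode-to-cathode voltage is 5.6 − 8 = -2.4 V < 0.7 V, so it is off. The assumption is consistent.

Only D1 conducts; I_R ≈ 0.8 mA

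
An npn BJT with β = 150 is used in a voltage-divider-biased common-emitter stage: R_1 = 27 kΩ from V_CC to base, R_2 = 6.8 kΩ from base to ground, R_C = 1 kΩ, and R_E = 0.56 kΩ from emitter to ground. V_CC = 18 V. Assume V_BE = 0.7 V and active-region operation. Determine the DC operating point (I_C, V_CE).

Thevenize the base divider: V_Th = V_CC·R_2/(R_1+R_2) = 18×6.8/33.8 = 3.62 V, R_Th = R_1‖R_2 = 5.43 kΩ.
Base-emitter loop: V_Th = I_B·R_Th + V_BE + (β+1)I_B·R_E, so I_B = (3.62 − 0.7) / (5.43 + 151×0.56) = 0.0325 mA.
I_C = β·I_B = 150×0.0325 = 4.87 mA, and I_E = (β+1)I_B = 4.9 mA.
V_CE = V_CC − I_C·R_C − I_E·R_E = 18 − 4.87×1 − 4.9×0.56 = 10.4 V.
V_CE = 10.4 V > 0.2 V confirms active-region operation.

I_C ≈ 4.9 mA, V_CE ≈ 10 V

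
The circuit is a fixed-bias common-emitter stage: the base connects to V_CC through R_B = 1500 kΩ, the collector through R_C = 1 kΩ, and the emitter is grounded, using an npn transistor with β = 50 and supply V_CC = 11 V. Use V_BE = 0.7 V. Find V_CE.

Base loop: V_CC = I_B·R_B + V_BE, so I_B = (11 − 0.7)/1500 kΩ = 0.00687 mA.
In the active region I_C = β·I_B = 50 × 0.00687 = 0.343 mA.
Collector loop: V_CE = V_CC − I_C·R_C = 11 − 0.343×1 = 10.7 V.
Since V_CE = 10.7 V > V_CE(sat) ≈ 0.2 V, the transistor is in the active region as assumed.

V_CE ≈ 11 V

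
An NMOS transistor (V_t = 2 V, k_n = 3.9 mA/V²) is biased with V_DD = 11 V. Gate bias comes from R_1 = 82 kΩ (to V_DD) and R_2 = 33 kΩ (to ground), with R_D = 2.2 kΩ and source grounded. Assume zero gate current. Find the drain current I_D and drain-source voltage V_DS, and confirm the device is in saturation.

V_G = V_DD·R_2/(R_1+R_2) = 11×33/115 = 3.16 V. With the source grounded, V_GS = V_G = 3.16 V.
Assume saturation: I_D = (k_n/2)(V_GS − V_t)² = (3.9/2)×(3.16 − 2)² = 1.95×1.16² = 2.61 mA.
V_DS = V_DD − I_D·R_D = 11 − 2.61×2.2 = 5.26 V.
Saturation requires V_DS ≥ V_GS − V_t = 1.16 V; 5.26 ≥ 1.16 ✓.

I_D ≈ 2.6 mA, V_DS ≈ 5.3 V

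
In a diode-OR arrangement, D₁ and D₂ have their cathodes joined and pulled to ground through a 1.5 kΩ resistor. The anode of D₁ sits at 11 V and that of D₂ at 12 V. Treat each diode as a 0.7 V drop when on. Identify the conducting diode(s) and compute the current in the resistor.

Assume both conduct. Then node N would need to be at both 11−0.7 = 10.3 V and 12−0.7 = 11.3 V, which is impossible.
Assume only D₂ conducts: V_N = 12 − 0.7 = 11.3 V, so I_R = 11.3/1.5 = 7.53 mA.
Check D₁: its anode-to-cathode voltage is 11 − 11.3 = -0.3 V < 0.7 V, so it is off. The assumption is consistent.

Only D₂ conducts; I_R ≈ 7.5 mA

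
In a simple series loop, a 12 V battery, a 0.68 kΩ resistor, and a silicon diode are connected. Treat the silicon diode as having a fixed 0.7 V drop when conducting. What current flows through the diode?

I ≈ 17 mA

KVL around the loop: 12 = V_D + I·R = 0.7 + I × 0.68 kΩ.
So I = (12 − 0.7) / 0.68 kΩ = 11.3 / 0.68 = 16.6 mA.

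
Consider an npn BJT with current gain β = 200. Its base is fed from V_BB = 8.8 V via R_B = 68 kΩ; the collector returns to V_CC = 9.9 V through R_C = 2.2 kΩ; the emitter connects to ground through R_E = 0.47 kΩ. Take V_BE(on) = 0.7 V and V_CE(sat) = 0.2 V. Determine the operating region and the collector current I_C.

saturation; I_C ≈ 3.6 mA

Assume active: I_B = (8.8 − 0.7)/(68 + 201×0.47) = 0.0499 mA, I_C = β·I_B = 9.97 mA.
Then V_CE = 9.9 − 9.97×2.2 − 10×0.47 = -16.7 V < 0.2 V — the active assumption fails.
Re-solve with V_CE = 0.2 V. KCL at the emitter: V_E/R_E = (V_BB−0.7−V_E)/R_B + (V_CC−0.2−V_E)/R_C, giving V_E = 1.74 V.
I_C = (V_CC − 0.2 − V_E)/R_C = (9.7 − 1.74)/2.2 = 3.62 mA.
Check: I_B = (8.1 − 1.74)/68 = 0.0935 mA, and β·I_B = 18.7 mA > I_C, confirming saturation.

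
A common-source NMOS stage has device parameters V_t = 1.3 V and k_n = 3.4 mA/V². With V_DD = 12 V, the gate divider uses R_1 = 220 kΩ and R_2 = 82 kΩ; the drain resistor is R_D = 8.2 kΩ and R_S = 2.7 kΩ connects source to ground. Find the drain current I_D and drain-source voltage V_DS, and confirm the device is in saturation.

V_G = V_DD·R_2/(R_1+R_2) = 12×82/302 = 3.26 V.
Assume saturation: I_D = (k_n/2)(V_GS − V_t)² with V_GS = V_G − I_D·R_S = 3.26 − 2.7·I_D.
Substituting gives 12.4·I_D² − 19·I_D + 6.52 = 0, with roots I_D = 0.52 or 1.01 mA.
The root I_D = 1.01 mA gives V_GS = 0.529 V ≤ V_t, so take I_D = 0.52 mA.
Then V_GS = 1.85 V and V_DS = V_DD − I_D(R_D+R_S) = 12 − 0.52×10.9 = 6.33 V.
Saturation requires V_DS ≥ V_GS − V_t = 0.553 V; 6.33 ≥ 0.553 ✓.

I_D ≈ 0.52 mA, V_DS ≈ 6.3 V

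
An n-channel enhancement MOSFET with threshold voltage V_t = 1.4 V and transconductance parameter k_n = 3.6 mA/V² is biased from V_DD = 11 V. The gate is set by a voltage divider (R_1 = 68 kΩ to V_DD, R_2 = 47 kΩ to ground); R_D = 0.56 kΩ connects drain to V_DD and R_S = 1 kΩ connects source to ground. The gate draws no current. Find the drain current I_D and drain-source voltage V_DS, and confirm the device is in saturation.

I_D ≈ 2 mA, V_DS ≈ 7.8 V

V_G = V_DD·R_2/(R_1+R_2) = 11×47/115 = 4.5 V.
Assume saturation: I_D = (k_n/2)(V_GS − V_t)² with V_GS = V_G − I_D·R_S = 4.5 − 1·I_D.
Substituting gives 1.8·I_D² − 12.1·I_D + 17.2 = 0, with roots I_D = 2.03 or 4.71 mA.
The root I_D = 4.71 mA gives V_GS = -0.218 V ≤ V_t, so take I_D = 2.03 mA.
Then V_GS = 2.46 V and V_DS = V_DD − I_D(R_D+R_S) = 11 − 2.03×1.56 = 7.83 V.
Saturation requires V_DS ≥ V_GS − V_t = 1.06 V; 7.83 ≥ 1.06 ✓.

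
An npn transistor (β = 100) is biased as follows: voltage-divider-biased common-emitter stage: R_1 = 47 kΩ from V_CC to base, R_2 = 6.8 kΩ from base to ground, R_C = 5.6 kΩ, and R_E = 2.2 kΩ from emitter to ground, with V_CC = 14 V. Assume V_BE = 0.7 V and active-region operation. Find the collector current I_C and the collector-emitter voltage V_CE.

I_C ≈ 0.47 mA, V_CE ≈ 10 V

Thevenize the base divider: V_Th = V_CC·R_2/(R_1+R_2) = 14×6.8/53.8 = 1.77 V, R_Th = R_1‖R_2 = 5.94 kΩ.
Base-emitter loop: V_Th = I_B·R_Th + V_BE + (β+1)I_B·R_E, so I_B = (1.77 − 0.7) / (5.94 + 101×2.2) = 0.00469 mA.
I_C = β·I_B = 100×0.00469 = 0.469 mA, and I_E = (β+1)I_B = 0.473 mA.
V_CE = V_CC − I_C·R_C − I_E·R_E = 14 − 0.469×5.6 − 0.473×2.2 = 10.3 V.
V_CE = 10.3 V > 0.2 V confirms active-region operation.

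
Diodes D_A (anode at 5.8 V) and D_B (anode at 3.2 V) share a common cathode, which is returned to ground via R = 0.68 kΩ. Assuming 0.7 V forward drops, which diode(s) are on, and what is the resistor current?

Only D_A conducts; I_R ≈ 7.5 mA

Assume both conduct. Then node N would need to be at both 5.8−0.7 = 5.1 V and 3.2−0.7 = 2.5 V, which is impossible.
Assume only D_A conducts: V_N = 5.8 − 0.7 = 5.1 V, so I_R = 5.1/0.68 = 7.5 mA.
Check D_B: its anode-to-cathode voltage is 3.2 − 5.1 = -1.9 V < 0.7 V, so it is off. The assumption is consistent.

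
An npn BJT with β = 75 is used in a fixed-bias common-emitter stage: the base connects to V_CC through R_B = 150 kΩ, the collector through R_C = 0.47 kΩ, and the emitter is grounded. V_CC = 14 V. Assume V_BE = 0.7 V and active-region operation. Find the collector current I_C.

Base loop: V_CC = I_B·R_B + V_BE, so I_B = (14 − 0.7)/150 kΩ = 0.0887 mA.
In the active region I_C = β·I_B = 75 × 0.0887 = 6.65 mA.
Collector loop: V_CE = V_CC − I_C·R_C = 14 − 6.65×0.47 = 10.9 V.
Since V_CE = 10.9 V > V_CE(sat) ≈ 0.2 V, the transistor is in the active region as assumed.

I_C ≈ 6.7 mA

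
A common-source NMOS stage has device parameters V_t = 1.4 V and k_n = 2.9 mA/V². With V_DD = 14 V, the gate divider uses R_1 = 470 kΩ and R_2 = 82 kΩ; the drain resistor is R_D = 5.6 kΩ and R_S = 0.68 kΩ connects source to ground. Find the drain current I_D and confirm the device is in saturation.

V_G = V_DD·R_2/(R_1+R_2) = 14×82/552 = 2.08 V.
Assume saturation: I_D = (k_n/2)(V_GS − V_t)² with V_GS = V_G − I_D·R_S = 2.08 − 0.68·I_D.
Substituting gives 0.67·I_D² − 2.34·I_D + 0.67 = 0, with roots I_D = 0.315 or 3.18 mA.
The root I_D = 3.18 mA gives V_GS = -0.08 V ≤ V_t, so take I_D = 0.315 mA.
Then V_GS = 1.87 V and V_DS = V_DD − I_D(R_D+R_S) = 14 − 0.315×6.28 = 12 V.
Saturation requires V_DS ≥ V_GS − V_t = 0.466 V; 12 ≥ 0.466 ✓.

I_D ≈ 0.31 mA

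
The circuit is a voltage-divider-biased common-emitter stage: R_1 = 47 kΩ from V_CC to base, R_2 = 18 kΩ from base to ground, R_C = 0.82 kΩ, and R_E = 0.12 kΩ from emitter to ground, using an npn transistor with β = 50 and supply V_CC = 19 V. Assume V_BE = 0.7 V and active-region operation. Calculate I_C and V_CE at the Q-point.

I_C ≈ 12 mA, V_CE ≈ 7.8 V

Thevenize the base divider: V_Th = V_CC·R_2/(R_1+R_2) = 19×18/65 = 5.26 V, R_Th = R_1‖R_2 = 13 kΩ.
Base-emitter loop: V_Th = I_B·R_Th + V_BE + (β+1)I_B·R_E, so I_B = (5.26 − 0.7) / (13 + 51×0.12) = 0.238 mA.
I_C = β·I_B = 50×0.238 = 11.9 mA, and I_E = (β+1)I_B = 12.2 mA.
V_CE = V_CC − I_C·R_C − I_E·R_E = 19 − 11.9×0.82 − 12.2×0.12 = 7.77 V.
V_CE = 7.77 V > 0.2 V confirms active-region operation.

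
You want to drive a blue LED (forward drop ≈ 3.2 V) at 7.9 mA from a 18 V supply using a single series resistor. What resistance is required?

R ≈ 1.9 kΩ

The resistor drops V_S − V_D = 18 − 3.2 = 14.8 V at 7.9 mA.
R = 14.8 V / 7.9 mA = 1.87 kΩ.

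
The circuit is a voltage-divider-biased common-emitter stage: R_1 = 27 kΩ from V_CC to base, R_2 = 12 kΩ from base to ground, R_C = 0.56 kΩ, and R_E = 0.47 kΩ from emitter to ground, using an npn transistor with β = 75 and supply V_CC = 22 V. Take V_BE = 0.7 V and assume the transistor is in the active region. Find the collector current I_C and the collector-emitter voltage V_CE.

Thevenize the base divider: V_Th = V_CC·R_2/(R_1+R_2) = 22×12/39 = 6.77 V, R_Th = R_1‖R_2 = 8.31 kΩ.
Base-emitter loop: V_Th = I_B·R_Th + V_BE + (β+1)I_B·R_E, so I_B = (6.77 − 0.7) / (8.31 + 76×0.47) = 0.138 mA.
I_C = β·I_B = 75×0.138 = 10.3 mA, and I_E = (β+1)I_B = 10.5 mA.
V_CE = V_CC − I_C·R_C − I_E·R_E = 22 − 10.3×0.56 − 10.5×0.47 = 11.3 V.
V_CE = 11.3 V > 0.2 V confirms active-region operation.

I_C ≈ 10 mA, V_CE ≈ 11 V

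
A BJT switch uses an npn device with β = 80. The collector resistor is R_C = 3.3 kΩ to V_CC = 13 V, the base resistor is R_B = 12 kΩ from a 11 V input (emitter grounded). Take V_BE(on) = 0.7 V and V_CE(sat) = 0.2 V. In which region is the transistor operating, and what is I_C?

saturation; I_C ≈ 3.9 mA

Assume active: I_B = (11 − 0.7)/12 = 0.858 mA, giving I_C = β·I_B = 68.7 mA.
But then V_CE = 13 − 68.7×3.3 = -214 V < V_CE(sat) = 0.2 V — impossible in the active region.
So the transistor is saturated. With V_CE = 0.2 V, I_C = (V_CC − 0.2)/R_C = 12.8/3.3 = 3.88 mA.
Check: β·I_B = 68.7 mA > I_C = 3.88 mA, confirming saturation.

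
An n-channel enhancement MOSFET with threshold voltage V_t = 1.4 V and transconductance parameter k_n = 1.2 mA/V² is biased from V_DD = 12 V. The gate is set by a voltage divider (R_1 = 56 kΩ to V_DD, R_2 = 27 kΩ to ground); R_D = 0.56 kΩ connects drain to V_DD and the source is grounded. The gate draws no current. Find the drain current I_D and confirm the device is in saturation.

I_D ≈ 3.8 mA

V_G = V_DD·R_2/(R_1+R_2) = 12×27/83 = 3.9 V. With the source grounded, V_GS = V_G = 3.9 V.
Assume saturation: I_D = (k_n/2)(V_GS − V_t)² = (1.2/2)×(3.9 − 1.4)² = 0.6×2.5² = 3.76 mA.
V_DS = V_DD − I_D·R_D = 12 − 3.76×0.56 = 9.89 V.
Saturation requires V_DS ≥ V_GS − V_t = 2.5 V; 9.89 ≥ 2.5 ✓.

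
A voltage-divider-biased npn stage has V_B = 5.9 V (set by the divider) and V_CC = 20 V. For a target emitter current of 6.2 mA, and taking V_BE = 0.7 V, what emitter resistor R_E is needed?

R_E ≈ 0.84 kΩ

V_E = V_B − V_BE = 5.9 − 0.7 = 5.2 V.
R_E = V_E / I_E = 5.2 / 6.2 = 0.839 kΩ.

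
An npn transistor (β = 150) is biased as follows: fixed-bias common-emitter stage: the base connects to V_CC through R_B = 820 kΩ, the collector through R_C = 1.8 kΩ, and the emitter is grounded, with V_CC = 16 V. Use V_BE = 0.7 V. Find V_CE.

Base loop: V_CC = I_B·R_B + V_BE, so I_B = (16 − 0.7)/820 kΩ = 0.0187 mA.
In the active region I_C = β·I_B = 150 × 0.0187 = 2.8 mA.
Collector loop: V_CE = V_CC − I_C·R_C = 16 − 2.8×1.8 = 11 V.
Since V_CE = 11 V > V_CE(sat) ≈ 0.2 V, the transistor is in the active region as assumed.

V_CE ≈ 11 V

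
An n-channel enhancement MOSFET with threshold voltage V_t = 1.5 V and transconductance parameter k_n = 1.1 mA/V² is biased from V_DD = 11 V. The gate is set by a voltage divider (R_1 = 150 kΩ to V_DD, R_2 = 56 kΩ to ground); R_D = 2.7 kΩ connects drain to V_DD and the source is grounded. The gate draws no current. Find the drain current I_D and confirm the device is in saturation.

I_D ≈ 1.2 mA

V_G = V_DD·R_2/(R_1+R_2) = 11×56/206 = 2.99 V. With the source grounded, V_GS = V_G = 2.99 V.
Assume saturation: I_D = (k_n/2)(V_GS − V_t)² = (1.1/2)×(2.99 − 1.5)² = 0.55×1.49² = 1.22 mA.
V_DS = V_DD − I_D·R_D = 11 − 1.22×2.7 = 7.7 V.
Saturation requires V_DS ≥ V_GS − V_t = 1.49 V; 7.7 ≥ 1.49 ✓.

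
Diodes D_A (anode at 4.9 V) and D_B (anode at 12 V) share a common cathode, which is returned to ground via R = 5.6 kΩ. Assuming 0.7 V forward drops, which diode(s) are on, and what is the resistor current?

Only D_B conducts; I_R ≈ 2 mA

Assume both conduct. Then node N would need to be at both 4.9−0.7 = 4.2 V and 12−0.7 = 11.3 V, which is impossible.
Assume only D_B conducts: V_N = 12 − 0.7 = 11.3 V, so I_R = 11.3/5.6 = 2.02 mA.
Check D_A: its anode-to-cathode voltage is 4.9 − 11.3 = -6.4 V < 0.7 V, so it is off. The assumption is consistent.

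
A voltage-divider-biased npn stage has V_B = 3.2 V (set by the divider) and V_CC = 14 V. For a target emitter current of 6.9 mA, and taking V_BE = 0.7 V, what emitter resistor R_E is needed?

R_E ≈ 0.36 kΩ

V_E = V_B − V_BE = 3.2 − 0.7 = 2.5 V.
R_E = V_E / I_E = 2.5 / 6.9 = 0.362 kΩ.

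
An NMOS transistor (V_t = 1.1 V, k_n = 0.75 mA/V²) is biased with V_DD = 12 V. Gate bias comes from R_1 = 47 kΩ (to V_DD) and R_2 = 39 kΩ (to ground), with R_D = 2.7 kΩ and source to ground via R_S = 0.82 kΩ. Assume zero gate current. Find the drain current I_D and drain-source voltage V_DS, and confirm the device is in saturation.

V_G = V_DD·R_2/(R_1+R_2) = 12×39/86 = 5.44 V.
Assume saturation: I_D = (k_n/2)(V_GS − V_t)² with V_GS = V_G − I_D·R_S = 5.44 − 0.82·I_D.
Substituting gives 0.252·I_D² − 3.67·I_D + 7.07 = 0, with roots I_D = 2.28 or 12.3 mA.
The root I_D = 12.3 mA gives V_GS = -4.62 V ≤ V_t, so take I_D = 2.28 mA.
Then V_GS = 3.57 V and V_DS = V_DD − I_D(R_D+R_S) = 12 − 2.28×3.52 = 3.96 V.
Saturation requires V_DS ≥ V_GS − V_t = 2.47 V; 3.96 ≥ 2.47 ✓.

I_D ≈ 2.3 mA, V_DS ≈ 4 V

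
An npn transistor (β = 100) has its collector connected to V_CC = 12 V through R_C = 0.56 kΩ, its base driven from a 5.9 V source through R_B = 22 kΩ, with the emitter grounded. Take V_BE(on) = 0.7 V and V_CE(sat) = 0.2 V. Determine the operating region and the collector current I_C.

Assume active: I_B = (5.9 − 0.7)/22 = 0.236 mA, giving I_C = β·I_B = 23.6 mA.
But then V_CE = 12 − 23.6×0.56 = -1.24 V < V_CE(sat) = 0.2 V — impossible in the active region.
So the transistor is saturated. With V_CE = 0.2 V, I_C = (V_CC − 0.2)/R_C = 11.8/0.56 = 21.1 mA.
Check: β·I_B = 23.6 mA > I_C = 21.1 mA, confirming saturation.

saturation; I_C ≈ 21 mA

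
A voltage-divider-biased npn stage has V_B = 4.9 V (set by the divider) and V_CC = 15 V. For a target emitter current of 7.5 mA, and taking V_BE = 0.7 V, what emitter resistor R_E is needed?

V_E = V_B − V_BE = 4.9 − 0.7 = 4.2 V.
R_E = V_E / I_E = 4.2 / 7.5 = 0.56 kΩ.

R_E ≈ 0.56 kΩ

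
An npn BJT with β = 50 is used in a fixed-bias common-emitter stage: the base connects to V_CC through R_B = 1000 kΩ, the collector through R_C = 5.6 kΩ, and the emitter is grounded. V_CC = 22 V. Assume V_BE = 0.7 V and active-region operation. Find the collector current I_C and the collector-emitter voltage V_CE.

Base loop: V_CC = I_B·R_B + V_BE, so I_B = (22 − 0.7)/1000 kΩ = 0.0213 mA.
In the active region I_C = β·I_B = 50 × 0.0213 = 1.06 mA.
Collector loop: V_CE = V_CC − I_C·R_C = 22 − 1.06×5.6 = 16 V.
Since V_CE = 16 V > V_CE(sat) ≈ 0.2 V, the transistor is in the active region as assumed.

I_C ≈ 1.1 mA, V_CE ≈ 16 V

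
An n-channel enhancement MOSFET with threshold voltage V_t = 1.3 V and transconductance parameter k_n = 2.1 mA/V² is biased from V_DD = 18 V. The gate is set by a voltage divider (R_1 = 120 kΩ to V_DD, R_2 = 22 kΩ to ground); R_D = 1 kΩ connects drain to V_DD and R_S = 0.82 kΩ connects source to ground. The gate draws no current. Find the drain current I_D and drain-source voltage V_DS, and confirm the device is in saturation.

V_G = V_DD·R_2/(R_1+R_2) = 18×22/142 = 2.79 V.
Assume saturation: I_D = (k_n/2)(V_GS − V_t)² with V_GS = V_G − I_D·R_S = 2.79 − 0.82·I_D.
Substituting gives 0.706·I_D² − 3.56·I_D + 2.33 = 0, with roots I_D = 0.771 or 4.28 mA.
The root I_D = 4.28 mA gives V_GS = -0.718 V ≤ V_t, so take I_D = 0.771 mA.
Then V_GS = 2.16 V and V_DS = V_DD − I_D(R_D+R_S) = 18 − 0.771×1.82 = 16.6 V.
Saturation requires V_DS ≥ V_GS − V_t = 0.857 V; 16.6 ≥ 0.857 ✓.

I_D ≈ 0.77 mA, V_DS ≈ 17 V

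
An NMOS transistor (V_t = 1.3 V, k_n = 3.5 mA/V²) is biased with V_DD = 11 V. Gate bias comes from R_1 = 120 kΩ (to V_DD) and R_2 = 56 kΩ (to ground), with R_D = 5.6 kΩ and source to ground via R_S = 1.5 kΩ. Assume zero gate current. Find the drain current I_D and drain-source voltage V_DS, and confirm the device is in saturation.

V_G = V_DD·R_2/(R_1+R_2) = 11×56/176 = 3.5 V.
Assume saturation: I_D = (k_n/2)(V_GS − V_t)² with V_GS = V_G − I_D·R_S = 3.5 − 1.5·I_D.
Substituting gives 3.94·I_D² − 12.6·I_D + 8.47 = 0, with roots I_D = 0.97 or 2.22 mA.
The root I_D = 2.22 mA gives V_GS = 0.174 V ≤ V_t, so take I_D = 0.97 mA.
Then V_GS = 2.04 V and V_DS = V_DD − I_D(R_D+R_S) = 11 − 0.97×7.1 = 4.11 V.
Saturation requires V_DS ≥ V_GS − V_t = 0.745 V; 4.11 ≥ 0.745 ✓.

I_D ≈ 0.97 mA, V_DS ≈ 4.1 V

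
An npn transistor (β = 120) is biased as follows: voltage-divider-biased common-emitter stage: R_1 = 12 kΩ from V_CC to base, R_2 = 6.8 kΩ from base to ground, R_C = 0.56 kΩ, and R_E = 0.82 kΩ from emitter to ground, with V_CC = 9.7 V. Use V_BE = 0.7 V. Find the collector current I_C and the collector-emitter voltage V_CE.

I_C ≈ 3.3 mA, V_CE ≈ 5.2 V

Thevenize the base divider: V_Th = V_CC·R_2/(R_1+R_2) = 9.7×6.8/18.8 = 3.51 V, R_Th = R_1‖R_2 = 4.34 kΩ.
Base-emitter loop: V_Th = I_B·R_Th + V_BE + (β+1)I_B·R_E, so I_B = (3.51 − 0.7) / (4.34 + 121×0.82) = 0.0271 mA.
I_C = β·I_B = 120×0.0271 = 3.25 mA, and I_E = (β+1)I_B = 3.28 mA.
V_CE = V_CC − I_C·R_C − I_E·R_E = 9.7 − 3.25×0.56 − 3.28×0.82 = 5.19 V.
V_CE = 5.19 V > 0.2 V confirms active-region operation.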